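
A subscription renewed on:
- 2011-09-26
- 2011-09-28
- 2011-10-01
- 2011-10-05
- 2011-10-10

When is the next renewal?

Intervals are 2, 3, 4, 5 days — an arithmetic progression with common difference 1.
Next gap: 6 days. 2011-10-10 + 6 days = 2011-10-16.

2011-10-16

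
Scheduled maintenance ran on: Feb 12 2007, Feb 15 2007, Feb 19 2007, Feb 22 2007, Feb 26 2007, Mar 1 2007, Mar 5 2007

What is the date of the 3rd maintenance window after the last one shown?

The gap pattern 3, 4, 3, 4, 3, 4 repeats every 2 events.
These are the Mondays and Thursdays of each week.
The following Thursday is Mar 8 2007.
The following Monday is Mar 12 2007.
Next Thursday: Mar 15 2007.

Mar 15 2007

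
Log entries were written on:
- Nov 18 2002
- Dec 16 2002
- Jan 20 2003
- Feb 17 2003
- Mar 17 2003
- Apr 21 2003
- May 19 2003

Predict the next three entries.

Jun 16 2003, Jul 21 2003, Aug 18 2003

All dates are Mondays, 28, 35, 28, 28, 35, 28 days apart.
Specifically, the 3rd Monday of each month.
June 2003 — 3rd Monday is Jun 16 2003.
3rd Monday of July 2003: Jul 21 2003.
3rd Monday of August 2003: Aug 18 2003.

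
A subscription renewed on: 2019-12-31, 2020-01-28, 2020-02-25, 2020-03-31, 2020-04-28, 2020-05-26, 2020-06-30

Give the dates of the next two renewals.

Every date is a Tuesday; gaps 28, 28, 35, 28, 28, 35 days.
Each is the last Tuesday of its month (at least one falls on the 29th or later, ruling out '4th Tuesday').
Last Tuesday of July 2020: 2020-07-28.
Last Tuesday of August 2020: 2020-08-25.

2020-07-28, 2020-08-25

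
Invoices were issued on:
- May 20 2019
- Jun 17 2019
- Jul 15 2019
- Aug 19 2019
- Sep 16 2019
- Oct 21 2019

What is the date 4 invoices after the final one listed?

Gaps: 28, 28, 35, 28, 35 days — a mix of 28 and 35. Every date is a Monday.
Each is the 3rd Monday of its month.
3rd Monday of November 2019: Nov 18 2019.
3rd Monday of December 2019: Dec 16 2019.
January 2020 — 3rd Monday is Jan 20 2020.
3rd Monday of February 2020: Feb 17 2020.

Feb 17 2020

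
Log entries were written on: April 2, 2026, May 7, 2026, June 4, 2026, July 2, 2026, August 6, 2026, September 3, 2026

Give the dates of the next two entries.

October 1, 2026; November 5, 2026

All dates are Thursdays, 35, 28, 28, 35, 28 days apart.
Specifically, the 1st Thursday of each month.
October 2026 — 1st Thursday is October 1, 2026.
November 2026 — 1st Thursday is November 5, 2026.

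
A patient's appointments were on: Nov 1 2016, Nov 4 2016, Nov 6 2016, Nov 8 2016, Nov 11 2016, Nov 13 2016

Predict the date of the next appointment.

Gaps: 3, 2, 2, 3, 2 days — not constant, but cyclic with period 3.
The events fall on every Tuesday, Friday and Sunday.
Next Tuesday: Nov 15 2016.

Nov 15 2016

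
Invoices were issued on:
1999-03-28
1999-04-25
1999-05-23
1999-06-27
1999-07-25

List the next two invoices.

All dates are Sundays, 28, 28, 35, 28 days apart.
Specifically, the 4th Sunday of each month.
August 1999 — 4th Sunday is 1999-08-22.
4th Sunday of September 1999: 1999-09-26.

1999-08-22, 1999-09-26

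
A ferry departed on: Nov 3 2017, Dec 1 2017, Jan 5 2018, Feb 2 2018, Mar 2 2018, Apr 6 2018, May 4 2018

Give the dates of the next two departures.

These are Fridays at 28- or 35-day spacing (28, 35, 28, 28, 35, 28).
The pattern: 1st Friday of the month.
June 2018 — 1st Friday is Jun 1 2018.
1st Friday of July 2018: Jul 6 2018.

Jun 1 2018, Jul 6 2018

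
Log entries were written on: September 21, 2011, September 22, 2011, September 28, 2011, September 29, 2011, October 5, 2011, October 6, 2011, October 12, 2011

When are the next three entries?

October 13, 2011; October 19, 2011; October 20, 2011

Gaps: 1, 6, 1, 6, 1, 6 days — not constant, but cyclic with period 2.
The events fall on every Wednesday and Thursday.
The following Thursday is October 13, 2011.
The following Wednesday is October 19, 2011.
Next Thursday: October 20, 2011.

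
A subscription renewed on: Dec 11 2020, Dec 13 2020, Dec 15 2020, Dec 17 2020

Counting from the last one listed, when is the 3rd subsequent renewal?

Dec 23 2020

Gaps between consecutive events: 2, 2, 2 days — a constant 2-day interval.
Dec 17 2020 + 2 days = Dec 19 2020.
Dec 19 2020 + 2 days = Dec 21 2020.
Dec 21 2020 + 2 days = Dec 23 2020.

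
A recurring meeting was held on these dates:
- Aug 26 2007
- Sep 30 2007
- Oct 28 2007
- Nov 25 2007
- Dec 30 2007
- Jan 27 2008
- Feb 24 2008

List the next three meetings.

All Sundays; the gaps (35, 28, 28, 35, 28, 28) vary with month length.
This is the last Sunday of each month.
March 2008 ends with Sunday Mar 30 2008.
Last Sunday of April 2008: Apr 27 2008.
May 2008 ends with Sunday May 25 2008.

Mar 30 2008, Apr 27 2008, May 25 2008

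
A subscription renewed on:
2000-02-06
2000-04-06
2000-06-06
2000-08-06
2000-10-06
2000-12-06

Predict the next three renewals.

2001-02-06, 2001-04-06, 2001-06-06

Gaps: 60, 61, 61, 61, 61 days — not constant. Every event is on the 6th of the month.
Pattern: the 6th of every 2 months.
February 2001: 2001-02-06.
April 2001: 2001-04-06.
June 2001: 2001-06-06.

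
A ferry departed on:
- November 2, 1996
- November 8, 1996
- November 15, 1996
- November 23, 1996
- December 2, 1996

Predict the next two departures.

Gaps: 6, 7, 8, 9 days — each gap is 1 larger than the previous one.
Next gap: 10 days. December 2, 1996 + 10 days = December 12, 1996.
Next gap: 11 days. December 12, 1996 + 11 days = December 23, 1996.

December 12, 1996; December 23, 1996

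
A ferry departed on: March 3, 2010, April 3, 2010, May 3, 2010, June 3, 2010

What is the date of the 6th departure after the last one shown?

December 3, 2010

Each date is the 3rd; the gaps (31, 30, 31) track the month lengths.
The rule is the 3rd of each month.
Next: July 2010 → July 3, 2010.
August 2010: August 3, 2010.
September 2010: September 3, 2010.
Next: October 2010 → October 3, 2010.
November 2010: November 3, 2010.
Next: December 2010 → December 3, 2010.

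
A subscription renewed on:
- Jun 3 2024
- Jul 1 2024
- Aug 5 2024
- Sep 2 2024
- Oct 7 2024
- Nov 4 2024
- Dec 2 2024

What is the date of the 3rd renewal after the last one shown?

Mar 3 2025

Gaps: 28, 35, 28, 35, 28, 28 days — a mix of 28 and 35. Every date is a Monday.
Each is the 1st Monday of its month.
January 2025 — 1st Monday is Jan 6 2025.
February 2025 — 1st Monday is Feb 3 2025.
March 2025 — 1st Monday is Mar 3 2025.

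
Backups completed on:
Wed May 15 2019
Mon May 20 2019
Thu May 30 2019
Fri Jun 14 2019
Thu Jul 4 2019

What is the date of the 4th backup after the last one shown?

Mon Nov 11 2019

The spacing grows by 5 each time: 5, 10, 15, 20 days.
Next gap: 25 days. Thu Jul 4 2019 + 25 days = Mon Jul 29 2019.
Next gap: 30 days. Mon Jul 29 2019 + 30 days = Wed Aug 28 2019.
Next gap: 35 days. Wed Aug 28 2019 + 35 days = Wed Oct 2 2019.
Next gap: 40 days. Wed Oct 2 2019 + 40 days = Mon Nov 11 2019.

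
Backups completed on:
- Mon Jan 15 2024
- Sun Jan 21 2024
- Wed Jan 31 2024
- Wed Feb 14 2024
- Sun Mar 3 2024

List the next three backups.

Intervals are 6, 10, 14, 18 days — an arithmetic progression with common difference 4.
Next gap: 22 days. Sun Mar 3 2024 + 22 days = Mon Mar 25 2024.
Next gap: 26 days. Mon Mar 25 2024 + 26 days = Sat Apr 20 2024.
Next gap: 30 days. Sat Apr 20 2024 + 30 days = Mon May 20 2024.

Mon Mar 25 2024, Sat Apr 20 2024, Mon May 20 2024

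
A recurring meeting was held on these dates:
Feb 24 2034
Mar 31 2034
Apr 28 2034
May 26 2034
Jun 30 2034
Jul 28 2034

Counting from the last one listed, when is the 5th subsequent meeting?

These are Fridays with 35, 28, 28, 35, 28-day gaps.
Each is the final Friday of its month — Mar 31 2034 is past the 28th, so '4th Friday' doesn't fit.
August 2034 ends with Friday Aug 25 2034.
Last Friday of September 2034: Sep 29 2034.
October 2034 ends with Friday Oct 27 2034.
Last Friday of November 2034: Nov 24 2034.
Last Friday of December 2034: Dec 29 2034.

Dec 29 2034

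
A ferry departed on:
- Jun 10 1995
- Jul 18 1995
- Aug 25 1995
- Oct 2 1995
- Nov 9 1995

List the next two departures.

Dec 17 1995, Jan 24 1996

Gaps between consecutive events: 38, 38, 38, 38 days — a constant 38-day interval.
Nov 9 1995 + 38 days = Dec 17 1995.
Dec 17 1995 + 38 days = Jan 24 1996.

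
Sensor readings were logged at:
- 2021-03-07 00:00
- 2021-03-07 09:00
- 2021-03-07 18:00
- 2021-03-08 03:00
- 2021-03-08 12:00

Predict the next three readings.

2021-03-08 21:00, 2021-03-09 06:00, 2021-03-09 15:00

The interval is a steady 9 hours (9, 9, 9, 9).
2021-03-08 12:00 + 9 h = 2021-03-08 21:00.
2021-03-08 21:00 + 9 h = 2021-03-09 06:00.
2021-03-09 06:00 + 9 h = 2021-03-09 15:00.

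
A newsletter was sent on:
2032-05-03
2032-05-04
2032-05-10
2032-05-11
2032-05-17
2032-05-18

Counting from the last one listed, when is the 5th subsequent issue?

2032-06-07

Gaps: 1, 6, 1, 6, 1 days — not constant, but cyclic with period 2.
The events fall on every Monday and Tuesday.
Next Monday: 2032-05-24.
Next Tuesday: 2032-05-25.
The following Monday is 2032-05-31.
Next Tuesday: 2032-06-01.
Next Monday: 2032-06-07.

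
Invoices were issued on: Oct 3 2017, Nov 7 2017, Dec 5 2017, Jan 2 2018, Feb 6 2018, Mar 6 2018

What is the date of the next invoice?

All dates are Tuesdays, 35, 28, 28, 35, 28 days apart.
Specifically, the 1st Tuesday of each month.
1st Tuesday of April 2018: Apr 3 2018.

Apr 3 2018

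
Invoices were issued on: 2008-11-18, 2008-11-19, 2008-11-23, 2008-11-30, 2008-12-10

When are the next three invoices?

2008-12-23, 2009-01-08, 2009-01-27

Gaps: 1, 4, 7, 10 days — each gap is 3 larger than the previous one.
Next gap: 13 days. 2008-12-10 + 13 days = 2008-12-23.
Next gap: 16 days. 2008-12-23 + 16 days = 2009-01-08.
Next gap: 19 days. 2009-01-08 + 19 days = 2009-01-27.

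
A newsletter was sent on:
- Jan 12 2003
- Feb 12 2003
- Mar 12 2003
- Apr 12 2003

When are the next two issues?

May 12 2003, Jun 12 2003

The day-of-month is always 12 (31, 28, 31 days between events).
So this recurs on the 12th of each month.
Next: May 2003 → May 12 2003.
June 2003: Jun 12 2003.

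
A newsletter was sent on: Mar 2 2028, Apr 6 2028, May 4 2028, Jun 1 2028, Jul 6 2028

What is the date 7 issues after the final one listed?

Gaps: 35, 28, 28, 35 days — a mix of 28 and 35. Every date is a Thursday.
Each is the 1st Thursday of its month.
1st Thursday of August 2028: Aug 3 2028.
1st Thursday of September 2028: Sep 7 2028.
October 2028 — 1st Thursday is Oct 5 2028.
November 2028 — 1st Thursday is Nov 2 2028.
December 2028 — 1st Thursday is Dec 7 2028.
January 2029 — 1st Thursday is Jan 4 2029.
February 2029 — 1st Thursday is Feb 1 2029.

Feb 1 2029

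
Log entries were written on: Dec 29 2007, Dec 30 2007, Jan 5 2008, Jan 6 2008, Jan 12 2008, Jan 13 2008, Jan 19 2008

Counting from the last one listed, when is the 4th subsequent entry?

Every event lands on a Saturday or Sunday (gaps cycle 1, 6, 1, 6, 1, 6).
So the schedule is: every Saturday and Sunday.
The following Sunday is Jan 20 2008.
Next Saturday: Jan 26 2008.
Next Sunday: Jan 27 2008.
The following Saturday is Feb 2 2008.

Feb 2 2008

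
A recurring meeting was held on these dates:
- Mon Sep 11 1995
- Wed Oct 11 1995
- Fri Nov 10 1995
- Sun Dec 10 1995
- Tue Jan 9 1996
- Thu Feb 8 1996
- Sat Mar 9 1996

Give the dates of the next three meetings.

Gaps between consecutive events: 30, 30, 30, 30, 30, 30 days — a constant 30-day interval.
Sat Mar 9 1996 + 30 days = Mon Apr 8 1996.
Mon Apr 8 1996 + 30 days = Wed May 8 1996.
Wed May 8 1996 + 30 days = Fri Jun 7 1996.

Mon Apr 8 1996, Wed May 8 1996, Fri Jun 7 1996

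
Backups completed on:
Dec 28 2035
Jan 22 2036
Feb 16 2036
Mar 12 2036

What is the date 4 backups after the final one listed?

Gaps between consecutive events: 25, 25, 25 days — a constant 25-day interval.
Mar 12 2036 + 25 days = Apr 6 2036.
Apr 6 2036 + 25 days = May 1 2036.
May 1 2036 + 25 days = May 26 2036.
May 26 2036 + 25 days = Jun 20 2036.

Jun 20 2036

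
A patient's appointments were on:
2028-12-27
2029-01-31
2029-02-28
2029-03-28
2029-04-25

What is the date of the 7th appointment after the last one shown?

2029-11-28

Every date is a Wednesday; gaps 35, 28, 28, 28 days.
Each is the last Wednesday of its month (at least one falls on the 29th or later, ruling out '4th Wednesday').
Last Wednesday of May 2029: 2029-05-30.
Last Wednesday of June 2029: 2029-06-27.
Last Wednesday of July 2029: 2029-07-25.
August 2029 ends with Wednesday 2029-08-29.
September 2029 ends with Wednesday 2029-09-26.
October 2029 ends with Wednesday 2029-10-31.
November 2029 ends with Wednesday 2029-11-28.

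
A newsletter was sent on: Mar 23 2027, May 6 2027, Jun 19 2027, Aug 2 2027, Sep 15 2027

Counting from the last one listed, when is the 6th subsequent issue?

The spacing is 44, 44, 44, 44 days — always 44 days.
Sep 15 2027 + 44 days = Oct 29 2027.
Oct 29 2027 + 44 days = Dec 12 2027.
Dec 12 2027 + 44 days = Jan 25 2028.
Jan 25 2028 + 44 days = Mar 9 2028.
Mar 9 2028 + 44 days = Apr 22 2028.
Apr 22 2028 + 44 days = Jun 5 2028.

Jun 5 2028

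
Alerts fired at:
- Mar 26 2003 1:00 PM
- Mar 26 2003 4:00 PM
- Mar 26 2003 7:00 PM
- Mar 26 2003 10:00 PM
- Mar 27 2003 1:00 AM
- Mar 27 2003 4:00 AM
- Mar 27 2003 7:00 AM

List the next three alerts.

The interval is a steady 3 hours (3, 3, 3, 3, 3, 3).
Mar 27 2003 7:00 AM + 3 h = Mar 27 2003 10:00 AM.
Mar 27 2003 10:00 AM + 3 h = Mar 27 2003 1:00 PM.
Mar 27 2003 1:00 PM + 3 h = Mar 27 2003 4:00 PM.

Mar 27 2003 10:00 AM, Mar 27 2003 1:00 PM, Mar 27 2003 4:00 PM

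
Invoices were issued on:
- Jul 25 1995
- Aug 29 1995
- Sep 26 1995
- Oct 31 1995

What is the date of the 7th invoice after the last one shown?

May 28 1996

All Tuesdays; the gaps (35, 28, 35) vary with month length.
This is the last Tuesday of each month.
Last Tuesday of November 1995: Nov 28 1995.
December 1995 ends with Tuesday Dec 26 1995.
Last Tuesday of January 1996: Jan 30 1996.
Last Tuesday of February 1996: Feb 27 1996.
Last Tuesday of March 1996: Mar 26 1996.
April 1996 ends with Tuesday Apr 30 1996.
Last Tuesday of May 1996: May 28 1996.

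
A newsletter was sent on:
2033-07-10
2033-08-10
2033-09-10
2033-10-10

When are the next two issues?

2033-11-10, 2033-12-10

Each date is the 10th; the gaps (31, 31, 30) track the month lengths.
The rule is the 10th of each month.
November 2033: 2033-11-10.
December 2033: 2033-12-10.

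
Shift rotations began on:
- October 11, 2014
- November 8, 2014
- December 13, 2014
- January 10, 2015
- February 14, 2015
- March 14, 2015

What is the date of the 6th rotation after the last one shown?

All dates are Saturdays, 28, 35, 28, 35, 28 days apart.
Specifically, the 2nd Saturday of each month.
2nd Saturday of April 2015: April 11, 2015.
May 2015 — 2nd Saturday is May 9, 2015.
2nd Saturday of June 2015: June 13, 2015.
July 2015 — 2nd Saturday is July 11, 2015.
August 2015 — 2nd Saturday is August 8, 2015.
2nd Saturday of September 2015: September 12, 2015.

September 12, 2015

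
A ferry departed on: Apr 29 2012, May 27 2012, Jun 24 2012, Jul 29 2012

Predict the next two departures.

Every date is a Sunday; gaps 28, 28, 35 days.
Each is the last Sunday of its month (at least one falls on the 29th or later, ruling out '4th Sunday').
August 2012 ends with Sunday Aug 26 2012.
Last Sunday of September 2012: Sep 30 2012.

Aug 26 2012, Sep 30 2012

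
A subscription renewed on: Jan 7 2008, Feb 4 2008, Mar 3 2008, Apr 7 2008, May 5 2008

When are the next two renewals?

Jun 2 2008, Jul 7 2008

Gaps: 28, 28, 35, 28 days — a mix of 28 and 35. Every date is a Monday.
Each is the 1st Monday of its month.
1st Monday of June 2008: Jun 2 2008.
July 2008 — 1st Monday is Jul 7 2008.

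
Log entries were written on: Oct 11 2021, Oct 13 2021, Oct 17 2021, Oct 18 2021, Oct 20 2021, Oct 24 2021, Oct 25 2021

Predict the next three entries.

Gaps: 2, 4, 1, 2, 4, 1 days — not constant, but cyclic with period 3.
The events fall on every Monday, Wednesday and Sunday.
The following Wednesday is Oct 27 2021.
Next Sunday: Oct 31 2021.
Next Monday: Nov 1 2021.

Oct 27 2021, Oct 31 2021, Nov 1 2021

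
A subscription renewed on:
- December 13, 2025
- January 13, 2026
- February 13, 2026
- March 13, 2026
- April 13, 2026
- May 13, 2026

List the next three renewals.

The day-of-month is always 13 (31, 31, 28, 31, 30 days between events).
So this recurs on the 13th of each month.
Next: June 2026 → June 13, 2026.
July 2026: July 13, 2026.
Next: August 2026 → August 13, 2026.

June 13, 2026; July 13, 2026; August 13, 2026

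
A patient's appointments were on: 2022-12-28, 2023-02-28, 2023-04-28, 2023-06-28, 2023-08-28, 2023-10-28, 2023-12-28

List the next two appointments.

Gaps: 62, 59, 61, 61, 61, 61 days — not constant. Every event is on the 28th of the month.
Pattern: the 28th of every 2 months.
Next: February 2024 → 2024-02-28.
April 2024: 2024-04-28.

2024-02-28, 2024-04-28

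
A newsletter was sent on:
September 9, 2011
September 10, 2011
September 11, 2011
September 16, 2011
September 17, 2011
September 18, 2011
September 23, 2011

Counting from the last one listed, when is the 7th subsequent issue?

October 8, 2011

Every event lands on a Friday or Saturday or Sunday (gaps cycle 1, 1, 5, 1, 1, 5).
So the schedule is: every Friday, Saturday and Sunday.
Next Saturday: September 24, 2011.
The following Sunday is September 25, 2011.
Next Friday: September 30, 2011.
Next Saturday: October 1, 2011.
The following Sunday is October 2, 2011.
The following Friday is October 7, 2011.
The following Saturday is October 8, 2011.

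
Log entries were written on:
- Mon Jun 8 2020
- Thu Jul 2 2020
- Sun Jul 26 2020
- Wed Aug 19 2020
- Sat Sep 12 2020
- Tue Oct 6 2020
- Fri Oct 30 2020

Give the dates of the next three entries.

The spacing is 24, 24, 24, 24, 24, 24 days — always 24 days.
Fri Oct 30 2020 + 24 days = Mon Nov 23 2020.
Mon Nov 23 2020 + 24 days = Thu Dec 17 2020.
Thu Dec 17 2020 + 24 days = Sun Jan 10 2021.

Mon Nov 23 2020, Thu Dec 17 2020, Sun Jan 10 2021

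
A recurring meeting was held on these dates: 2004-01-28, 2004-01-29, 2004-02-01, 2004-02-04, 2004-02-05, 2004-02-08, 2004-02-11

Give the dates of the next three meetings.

2004-02-12, 2004-02-15, 2004-02-18

Every event lands on a Wednesday or Thursday or Sunday (gaps cycle 1, 3, 3, 1, 3, 3).
So the schedule is: every Wednesday, Thursday and Sunday.
Next Thursday: 2004-02-12.
The following Sunday is 2004-02-15.
The following Wednesday is 2004-02-18.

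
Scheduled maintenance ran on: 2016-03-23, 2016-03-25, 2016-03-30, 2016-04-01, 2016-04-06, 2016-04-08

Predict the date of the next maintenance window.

Gaps: 2, 5, 2, 5, 2 days — not constant, but cyclic with period 2.
The events fall on every Wednesday and Friday.
Next Wednesday: 2016-04-13.

2016-04-13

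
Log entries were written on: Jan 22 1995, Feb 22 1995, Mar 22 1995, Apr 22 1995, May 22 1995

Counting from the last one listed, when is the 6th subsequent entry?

Gaps: 31, 28, 31, 30 days — not constant. Every event is on the 22nd of the month.
Pattern: the 22nd of each month.
June 1995: Jun 22 1995.
Next: July 1995 → Jul 22 1995.
Next: August 1995 → Aug 22 1995.
Next: September 1995 → Sep 22 1995.
October 1995: Oct 22 1995.
November 1995: Nov 22 1995.

Nov 22 1995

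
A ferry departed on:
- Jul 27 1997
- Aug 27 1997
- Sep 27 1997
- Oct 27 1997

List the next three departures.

Gaps: 31, 31, 30 days — not constant. Every event is on the 27th of the month.
Pattern: the 27th of each month.
November 1997: Nov 27 1997.
Next: December 1997 → Dec 27 1997.
Next: January 1998 → Jan 27 1998.

Nov 27 1997, Dec 27 1997, Jan 27 1998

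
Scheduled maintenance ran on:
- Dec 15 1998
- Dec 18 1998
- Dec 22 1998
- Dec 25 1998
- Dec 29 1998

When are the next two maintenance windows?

Gaps: 3, 4, 3, 4 days — not constant, but cyclic with period 2.
The events fall on every Tuesday and Friday.
Next Friday: Jan 1 1999.
Next Tuesday: Jan 5 1999.

Jan 1 1999, Jan 5 1999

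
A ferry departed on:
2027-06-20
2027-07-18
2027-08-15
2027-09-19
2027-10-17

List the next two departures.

2027-11-21, 2027-12-19

These are Sundays at 28- or 35-day spacing (28, 28, 35, 28).
The pattern: 3rd Sunday of the month.
November 2027 — 3rd Sunday is 2027-11-21.
3rd Sunday of December 2027: 2027-12-19.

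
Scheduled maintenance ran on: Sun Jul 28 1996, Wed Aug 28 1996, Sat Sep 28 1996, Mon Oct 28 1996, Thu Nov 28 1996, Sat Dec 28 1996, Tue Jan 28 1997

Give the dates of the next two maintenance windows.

Fri Feb 28 1997, Fri Mar 28 1997

Gaps: 31, 31, 30, 31, 30, 31 days — not constant. Every event is on the 28th of the month.
Pattern: the 28th of each month.
Next: February 1997 → Fri Feb 28 1997.
March 1997: Fri Mar 28 1997.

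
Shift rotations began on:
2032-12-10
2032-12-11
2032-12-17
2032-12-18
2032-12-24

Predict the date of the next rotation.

Every event lands on a Friday or Saturday (gaps cycle 1, 6, 1, 6).
So the schedule is: every Friday and Saturday.
Next Saturday: 2032-12-25.

2032-12-25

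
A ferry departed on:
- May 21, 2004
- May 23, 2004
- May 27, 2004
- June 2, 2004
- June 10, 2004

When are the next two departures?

June 20, 2004; July 2, 2004

Intervals are 2, 4, 6, 8 days — an arithmetic progression with common difference 2.
Next gap: 10 days. June 10, 2004 + 10 days = June 20, 2004.
Next gap: 12 days. June 20, 2004 + 12 days = July 2, 2004.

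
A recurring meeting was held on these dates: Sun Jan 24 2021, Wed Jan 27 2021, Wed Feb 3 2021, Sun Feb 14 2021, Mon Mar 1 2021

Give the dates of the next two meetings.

Sat Mar 20 2021, Mon Apr 12 2021

Gaps: 3, 7, 11, 15 days — each gap is 4 larger than the previous one.
Next gap: 19 days. Mon Mar 1 2021 + 19 days = Sat Mar 20 2021.
Next gap: 23 days. Sat Mar 20 2021 + 23 days = Mon Apr 12 2021.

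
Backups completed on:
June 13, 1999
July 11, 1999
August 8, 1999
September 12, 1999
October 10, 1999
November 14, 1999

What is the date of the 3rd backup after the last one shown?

Gaps: 28, 28, 35, 28, 35 days — a mix of 28 and 35. Every date is a Sunday.
Each is the 2nd Sunday of its month.
December 1999 — 2nd Sunday is December 12, 1999.
January 2000 — 2nd Sunday is January 9, 2000.
2nd Sunday of February 2000: February 13, 2000.

February 13, 2000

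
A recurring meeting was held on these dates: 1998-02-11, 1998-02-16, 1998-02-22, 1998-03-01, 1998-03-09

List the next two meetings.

The spacing grows by 1 each time: 5, 6, 7, 8 days.
Next gap: 9 days. 1998-03-09 + 9 days = 1998-03-18.
Next gap: 10 days. 1998-03-18 + 10 days = 1998-03-28.

1998-03-18, 1998-03-28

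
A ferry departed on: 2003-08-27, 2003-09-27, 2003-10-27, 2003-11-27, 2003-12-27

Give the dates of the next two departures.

Each date is the 27th; the gaps (31, 30, 31, 30) track the month lengths.
The rule is the 27th of each month.
Next: January 2004 → 2004-01-27.
February 2004: 2004-02-27.

2004-01-27, 2004-02-27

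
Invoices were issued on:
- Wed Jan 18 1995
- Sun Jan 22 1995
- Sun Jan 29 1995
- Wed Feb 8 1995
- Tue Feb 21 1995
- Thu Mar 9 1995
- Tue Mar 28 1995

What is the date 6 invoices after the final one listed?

Gaps: 4, 7, 10, 13, 16, 19 days — each gap is 3 larger than the previous one.
Next gap: 22 days. Tue Mar 28 1995 + 22 days = Wed Apr 19 1995.
Next gap: 25 days. Wed Apr 19 1995 + 25 days = Sun May 14 1995.
Next gap: 28 days. Sun May 14 1995 + 28 days = Sun Jun 11 1995.
Next gap: 31 days. Sun Jun 11 1995 + 31 days = Wed Jul 12 1995.
Next gap: 34 days. Wed Jul 12 1995 + 34 days = Tue Aug 15 1995.
Next gap: 37 days. Tue Aug 15 1995 + 37 days = Thu Sep 21 1995.

Thu Sep 21 1995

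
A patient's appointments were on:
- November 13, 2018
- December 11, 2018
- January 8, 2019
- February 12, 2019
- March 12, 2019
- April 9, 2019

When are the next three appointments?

May 14, 2019; June 11, 2019; July 9, 2019

All dates are Tuesdays, 28, 28, 35, 28, 28 days apart.
Specifically, the 2nd Tuesday of each month.
May 2019 — 2nd Tuesday is May 14, 2019.
2nd Tuesday of June 2019: June 11, 2019.
July 2019 — 2nd Tuesday is July 9, 2019.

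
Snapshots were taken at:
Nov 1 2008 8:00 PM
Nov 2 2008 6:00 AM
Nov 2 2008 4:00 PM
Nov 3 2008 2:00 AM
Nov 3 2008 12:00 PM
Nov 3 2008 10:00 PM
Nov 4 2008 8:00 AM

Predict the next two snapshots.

Nov 4 2008 6:00 PM, Nov 5 2008 4:00 AM

Spacing: 10, 10, 10, 10, 10, 10 h — constant 10 h.
Nov 4 2008 8:00 AM + 10 h = Nov 4 2008 6:00 PM.
Nov 4 2008 6:00 PM + 10 h = Nov 5 2008 4:00 AM.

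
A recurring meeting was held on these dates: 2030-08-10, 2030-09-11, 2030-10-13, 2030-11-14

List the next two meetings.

2030-12-16, 2031-01-17

The spacing is 32, 32, 32 days — always 32 days.
2030-11-14 + 32 days = 2030-12-16.
2030-12-16 + 32 days = 2031-01-17.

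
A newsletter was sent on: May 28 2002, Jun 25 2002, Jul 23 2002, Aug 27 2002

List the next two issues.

Sep 24 2002, Oct 22 2002

All dates are Tuesdays, 28, 28, 35 days apart.
Specifically, the 4th Tuesday of each month.
4th Tuesday of September 2002: Sep 24 2002.
4th Tuesday of October 2002: Oct 22 2002.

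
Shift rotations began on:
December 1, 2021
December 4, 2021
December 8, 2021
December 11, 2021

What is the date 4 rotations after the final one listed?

The gap pattern 3, 4, 3 repeats every 2 events.
These are the Wednesdays and Saturdays of each week.
Next Wednesday: December 15, 2021.
The following Saturday is December 18, 2021.
Next Wednesday: December 22, 2021.
The following Saturday is December 25, 2021.

December 25, 2021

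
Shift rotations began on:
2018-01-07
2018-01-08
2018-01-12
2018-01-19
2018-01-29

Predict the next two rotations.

2018-02-11, 2018-02-27

Gaps: 1, 4, 7, 10 days — each gap is 3 larger than the previous one.
Next gap: 13 days. 2018-01-29 + 13 days = 2018-02-11.
Next gap: 16 days. 2018-02-11 + 16 days = 2018-02-27.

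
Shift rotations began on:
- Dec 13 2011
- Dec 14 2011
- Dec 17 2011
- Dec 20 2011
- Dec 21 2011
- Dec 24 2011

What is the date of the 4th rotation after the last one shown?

Every event lands on a Tuesday or Wednesday or Saturday (gaps cycle 1, 3, 3, 1, 3).
So the schedule is: every Tuesday, Wednesday and Saturday.
The following Tuesday is Dec 27 2011.
Next Wednesday: Dec 28 2011.
The following Saturday is Dec 31 2011.
Next Tuesday: Jan 3 2012.

Jan 3 2012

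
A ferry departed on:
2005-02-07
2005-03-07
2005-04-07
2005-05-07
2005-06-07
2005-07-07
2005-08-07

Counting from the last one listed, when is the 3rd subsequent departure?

Each date is the 7th; the gaps (28, 31, 30, 31, 30, 31) track the month lengths.
The rule is the 7th of each month.
Next: September 2005 → 2005-09-07.
Next: October 2005 → 2005-10-07.
Next: November 2005 → 2005-11-07.

2005-11-07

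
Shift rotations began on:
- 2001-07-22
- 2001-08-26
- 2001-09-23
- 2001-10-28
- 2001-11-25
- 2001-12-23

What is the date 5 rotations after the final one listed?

2002-05-26

Gaps: 35, 28, 35, 28, 28 days — a mix of 28 and 35. Every date is a Sunday.
Each is the 4th Sunday of its month.
January 2002 — 4th Sunday is 2002-01-27.
February 2002 — 4th Sunday is 2002-02-24.
March 2002 — 4th Sunday is 2002-03-24.
4th Sunday of April 2002: 2002-04-28.
May 2002 — 4th Sunday is 2002-05-26.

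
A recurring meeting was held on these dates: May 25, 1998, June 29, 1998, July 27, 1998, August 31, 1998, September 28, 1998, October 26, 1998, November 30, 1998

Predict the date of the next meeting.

All Mondays; the gaps (35, 28, 35, 28, 28, 35) vary with month length.
This is the last Monday of each month.
Last Monday of December 1998: December 28, 1998.

December 28, 1998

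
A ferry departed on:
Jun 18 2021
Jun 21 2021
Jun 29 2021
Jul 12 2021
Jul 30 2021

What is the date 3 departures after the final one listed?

Intervals are 3, 8, 13, 18 days — an arithmetic progression with common difference 5.
Next gap: 23 days. Jul 30 2021 + 23 days = Aug 22 2021.
Next gap: 28 days. Aug 22 2021 + 28 days = Sep 19 2021.
Next gap: 33 days. Sep 19 2021 + 33 days = Oct 22 2021.

Oct 22 2021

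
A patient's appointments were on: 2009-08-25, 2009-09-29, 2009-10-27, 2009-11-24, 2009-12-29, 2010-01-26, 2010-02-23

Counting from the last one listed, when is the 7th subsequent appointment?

These are Tuesdays with 35, 28, 28, 35, 28, 28-day gaps.
Each is the final Tuesday of its month — 2009-09-29 is past the 28th, so '4th Tuesday' doesn't fit.
Last Tuesday of March 2010: 2010-03-30.
April 2010 ends with Tuesday 2010-04-27.
Last Tuesday of May 2010: 2010-05-25.
Last Tuesday of June 2010: 2010-06-29.
July 2010 ends with Tuesday 2010-07-27.
August 2010 ends with Tuesday 2010-08-31.
Last Tuesday of September 2010: 2010-09-28.

2010-09-28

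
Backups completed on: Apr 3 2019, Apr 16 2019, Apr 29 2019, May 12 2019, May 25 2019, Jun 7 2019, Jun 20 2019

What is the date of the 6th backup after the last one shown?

Sep 6 2019

Every event comes 13 days after the last (13, 13, 13, 13, 13, 13).
Jun 20 2019 + 13 days = Jul 3 2019.
Jul 3 2019 + 13 days = Jul 16 2019.
Jul 16 2019 + 13 days = Jul 29 2019.
Jul 29 2019 + 13 days = Aug 11 2019.
Aug 11 2019 + 13 days = Aug 24 2019.
Aug 24 2019 + 13 days = Sep 6 2019.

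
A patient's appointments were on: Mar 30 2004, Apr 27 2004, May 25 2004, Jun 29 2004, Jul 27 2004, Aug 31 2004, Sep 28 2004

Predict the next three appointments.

These are Tuesdays with 28, 28, 35, 28, 35, 28-day gaps.
Each is the final Tuesday of its month — Mar 30 2004 is past the 28th, so '4th Tuesday' doesn't fit.
October 2004 ends with Tuesday Oct 26 2004.
November 2004 ends with Tuesday Nov 30 2004.
Last Tuesday of December 2004: Dec 28 2004.

Oct 26 2004, Nov 30 2004, Dec 28 2004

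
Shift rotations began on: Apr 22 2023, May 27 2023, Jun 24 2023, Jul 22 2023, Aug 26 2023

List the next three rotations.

These are Saturdays at 28- or 35-day spacing (35, 28, 28, 35).
The pattern: 4th Saturday of the month.
September 2023 — 4th Saturday is Sep 23 2023.
4th Saturday of October 2023: Oct 28 2023.
November 2023 — 4th Saturday is Nov 25 2023.

Sep 23 2023, Oct 28 2023, Nov 25 2023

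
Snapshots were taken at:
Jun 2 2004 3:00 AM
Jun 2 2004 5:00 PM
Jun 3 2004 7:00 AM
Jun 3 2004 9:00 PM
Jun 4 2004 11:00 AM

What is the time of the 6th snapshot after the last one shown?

The interval is a steady 14 hours (14, 14, 14, 14).
Jun 4 2004 11:00 AM + 14 h = Jun 5 2004 1:00 AM.
Jun 5 2004 1:00 AM + 14 h = Jun 5 2004 3:00 PM.
Jun 5 2004 3:00 PM + 14 h = Jun 6 2004 5:00 AM.
Jun 6 2004 5:00 AM + 14 h = Jun 6 2004 7:00 PM.
Jun 6 2004 7:00 PM + 14 h = Jun 7 2004 9:00 AM.
Jun 7 2004 9:00 AM + 14 h = Jun 7 2004 11:00 PM.

Jun 7 2004 11:00 PM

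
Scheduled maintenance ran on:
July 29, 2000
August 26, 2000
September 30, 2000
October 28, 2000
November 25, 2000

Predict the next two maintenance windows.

All Saturdays; the gaps (28, 35, 28, 28) vary with month length.
This is the last Saturday of each month.
Last Saturday of December 2000: December 30, 2000.
January 2001 ends with Saturday January 27, 2001.

December 30, 2000; January 27, 2001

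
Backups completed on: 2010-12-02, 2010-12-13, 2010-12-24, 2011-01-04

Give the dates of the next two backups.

2011-01-15, 2011-01-26

Every event comes 11 days after the last (11, 11, 11).
2011-01-04 + 11 days = 2011-01-15.
2011-01-15 + 11 days = 2011-01-26.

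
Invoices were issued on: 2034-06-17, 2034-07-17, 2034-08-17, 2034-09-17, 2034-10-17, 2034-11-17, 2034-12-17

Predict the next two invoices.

The day-of-month is always 17 (30, 31, 31, 30, 31, 30 days between events).
So this recurs on the 17th of each month.
Next: January 2035 → 2035-01-17.
February 2035: 2035-02-17.

2035-01-17, 2035-02-17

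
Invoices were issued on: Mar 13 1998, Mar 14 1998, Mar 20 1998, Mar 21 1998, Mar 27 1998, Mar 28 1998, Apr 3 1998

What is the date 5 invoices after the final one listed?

Apr 18 1998

The gap pattern 1, 6, 1, 6, 1, 6 repeats every 2 events.
These are the Fridays and Saturdays of each week.
The following Saturday is Apr 4 1998.
Next Friday: Apr 10 1998.
The following Saturday is Apr 11 1998.
Next Friday: Apr 17 1998.
The following Saturday is Apr 18 1998.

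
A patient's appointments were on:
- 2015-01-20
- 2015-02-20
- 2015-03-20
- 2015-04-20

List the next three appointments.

The day-of-month is always 20 (31, 28, 31 days between events).
So this recurs on the 20th of each month.
Next: May 2015 → 2015-05-20.
Next: June 2015 → 2015-06-20.
July 2015: 2015-07-20.

2015-05-20, 2015-06-20, 2015-07-20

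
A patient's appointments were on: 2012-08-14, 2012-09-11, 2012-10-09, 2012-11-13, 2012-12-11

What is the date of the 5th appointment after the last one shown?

All dates are Tuesdays, 28, 28, 35, 28 days apart.
Specifically, the 2nd Tuesday of each month.
2nd Tuesday of January 2013: 2013-01-08.
2nd Tuesday of February 2013: 2013-02-12.
2nd Tuesday of March 2013: 2013-03-12.
2nd Tuesday of April 2013: 2013-04-09.
2nd Tuesday of May 2013: 2013-05-14.

2013-05-14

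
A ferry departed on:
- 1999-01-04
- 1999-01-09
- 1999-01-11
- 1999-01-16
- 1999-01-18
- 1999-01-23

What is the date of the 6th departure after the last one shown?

1999-02-13

Gaps: 5, 2, 5, 2, 5 days — not constant, but cyclic with period 2.
The events fall on every Monday and Saturday.
Next Monday: 1999-01-25.
Next Saturday: 1999-01-30.
Next Monday: 1999-02-01.
The following Saturday is 1999-02-06.
Next Monday: 1999-02-08.
The following Saturday is 1999-02-13.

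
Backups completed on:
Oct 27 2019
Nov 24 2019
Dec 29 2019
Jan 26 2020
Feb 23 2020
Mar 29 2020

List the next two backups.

Apr 26 2020, May 31 2020

These are Sundays with 28, 35, 28, 28, 35-day gaps.
Each is the final Sunday of its month — Dec 29 2019 is past the 28th, so '4th Sunday' doesn't fit.
April 2020 ends with Sunday Apr 26 2020.
Last Sunday of May 2020: May 31 2020.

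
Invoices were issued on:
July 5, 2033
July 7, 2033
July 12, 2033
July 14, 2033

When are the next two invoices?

July 19, 2033; July 21, 2033

The gap pattern 2, 5, 2 repeats every 2 events.
These are the Tuesdays and Thursdays of each week.
Next Tuesday: July 19, 2033.
The following Thursday is July 21, 2033.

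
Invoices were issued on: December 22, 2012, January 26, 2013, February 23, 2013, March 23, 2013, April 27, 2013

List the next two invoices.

Gaps: 35, 28, 28, 35 days — a mix of 28 and 35. Every date is a Saturday.
Each is the 4th Saturday of its month.
May 2013 — 4th Saturday is May 25, 2013.
4th Saturday of June 2013: June 22, 2013.

May 25, 2013; June 22, 2013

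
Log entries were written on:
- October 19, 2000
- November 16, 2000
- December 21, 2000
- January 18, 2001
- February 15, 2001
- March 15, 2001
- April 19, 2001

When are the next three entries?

May 17, 2001; June 21, 2001; July 19, 2001

These are Thursdays at 28- or 35-day spacing (28, 35, 28, 28, 28, 35).
The pattern: 3rd Thursday of the month.
May 2001 — 3rd Thursday is May 17, 2001.
3rd Thursday of June 2001: June 21, 2001.
3rd Thursday of July 2001: July 19, 2001.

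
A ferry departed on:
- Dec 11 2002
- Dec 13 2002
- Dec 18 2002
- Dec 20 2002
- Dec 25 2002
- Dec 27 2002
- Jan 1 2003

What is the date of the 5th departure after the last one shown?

Every event lands on a Wednesday or Friday (gaps cycle 2, 5, 2, 5, 2, 5).
So the schedule is: every Wednesday and Friday.
Next Friday: Jan 3 2003.
The following Wednesday is Jan 8 2003.
Next Friday: Jan 10 2003.
Next Wednesday: Jan 15 2003.
Next Friday: Jan 17 2003.

Jan 17 2003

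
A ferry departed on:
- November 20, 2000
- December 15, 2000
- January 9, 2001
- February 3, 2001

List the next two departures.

February 28, 2001; March 25, 2001

Gaps between consecutive events: 25, 25, 25 days — a constant 25-day interval.
February 3, 2001 + 25 days = February 28, 2001.
February 28, 2001 + 25 days = March 25, 2001.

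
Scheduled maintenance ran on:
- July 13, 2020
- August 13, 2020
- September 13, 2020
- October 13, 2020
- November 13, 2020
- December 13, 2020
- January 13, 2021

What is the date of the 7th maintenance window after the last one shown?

August 13, 2021

Gaps: 31, 31, 30, 31, 30, 31 days — not constant. Every event is on the 13th of the month.
Pattern: the 13th of each month.
Next: February 2021 → February 13, 2021.
March 2021: March 13, 2021.
April 2021: April 13, 2021.
Next: May 2021 → May 13, 2021.
Next: June 2021 → June 13, 2021.
July 2021: July 13, 2021.
August 2021: August 13, 2021.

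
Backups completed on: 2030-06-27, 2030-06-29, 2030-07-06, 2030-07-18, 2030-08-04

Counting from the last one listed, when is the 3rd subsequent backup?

Gaps: 2, 7, 12, 17 days — each gap is 5 larger than the previous one.
Next gap: 22 days. 2030-08-04 + 22 days = 2030-08-26.
Next gap: 27 days. 2030-08-26 + 27 days = 2030-09-22.
Next gap: 32 days. 2030-09-22 + 32 days = 2030-10-24.

2030-10-24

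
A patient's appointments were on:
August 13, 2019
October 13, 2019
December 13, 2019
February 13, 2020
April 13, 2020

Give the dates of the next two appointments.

June 13, 2020; August 13, 2020

Each date is the 13th; the gaps (61, 61, 62, 60) track the month lengths.
The rule is the 13th of every 2 months.
June 2020: June 13, 2020.
Next: August 2020 → August 13, 2020.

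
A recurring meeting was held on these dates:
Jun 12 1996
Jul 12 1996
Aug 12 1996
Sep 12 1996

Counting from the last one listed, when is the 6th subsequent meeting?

Mar 12 1997

Gaps: 30, 31, 31 days — not constant. Every event is on the 12th of the month.
Pattern: the 12th of each month.
October 1996: Oct 12 1996.
November 1996: Nov 12 1996.
December 1996: Dec 12 1996.
January 1997: Jan 12 1997.
February 1997: Feb 12 1997.
March 1997: Mar 12 1997.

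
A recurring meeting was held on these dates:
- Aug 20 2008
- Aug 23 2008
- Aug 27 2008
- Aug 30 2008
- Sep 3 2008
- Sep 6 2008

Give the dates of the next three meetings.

The gap pattern 3, 4, 3, 4, 3 repeats every 2 events.
These are the Wednesdays and Saturdays of each week.
Next Wednesday: Sep 10 2008.
Next Saturday: Sep 13 2008.
The following Wednesday is Sep 17 2008.

Sep 10 2008, Sep 13 2008, Sep 17 2008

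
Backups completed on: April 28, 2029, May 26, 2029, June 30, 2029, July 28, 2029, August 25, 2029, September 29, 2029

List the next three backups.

October 27, 2029; November 24, 2029; December 29, 2029

All Saturdays; the gaps (28, 35, 28, 28, 35) vary with month length.
This is the last Saturday of each month.
Last Saturday of October 2029: October 27, 2029.
November 2029 ends with Saturday November 24, 2029.
December 2029 ends with Saturday December 29, 2029.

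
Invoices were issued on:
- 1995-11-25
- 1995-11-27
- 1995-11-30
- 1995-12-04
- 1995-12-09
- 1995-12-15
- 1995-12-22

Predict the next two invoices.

1995-12-30, 1996-01-08

The spacing grows by 1 each time: 2, 3, 4, 5, 6, 7 days.
Next gap: 8 days. 1995-12-22 + 8 days = 1995-12-30.
Next gap: 9 days. 1995-12-30 + 9 days = 1996-01-08.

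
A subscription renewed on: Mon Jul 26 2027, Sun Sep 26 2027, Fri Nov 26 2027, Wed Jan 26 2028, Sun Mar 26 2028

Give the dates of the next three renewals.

Gaps: 62, 61, 61, 60 days — not constant. Every event is on the 26th of the month.
Pattern: the 26th of every 2 months.
May 2028: Fri May 26 2028.
July 2028: Wed Jul 26 2028.
September 2028: Tue Sep 26 2028.

Fri May 26 2028, Wed Jul 26 2028, Tue Sep 26 2028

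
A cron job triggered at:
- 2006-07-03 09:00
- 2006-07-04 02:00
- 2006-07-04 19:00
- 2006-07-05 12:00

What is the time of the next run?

Gaps: 17, 17, 17 hours — each event is 17 hours after the previous one.
2006-07-05 12:00 + 17 h = 2006-07-06 05:00.

2006-07-06 05:00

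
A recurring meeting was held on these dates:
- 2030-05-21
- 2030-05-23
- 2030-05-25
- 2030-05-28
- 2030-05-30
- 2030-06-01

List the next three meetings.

The gap pattern 2, 2, 3, 2, 2 repeats every 3 events.
These are the Tuesdays, Thursdays and Saturdays of each week.
The following Tuesday is 2030-06-04.
Next Thursday: 2030-06-06.
Next Saturday: 2030-06-08.

2030-06-04, 2030-06-06, 2030-06-08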